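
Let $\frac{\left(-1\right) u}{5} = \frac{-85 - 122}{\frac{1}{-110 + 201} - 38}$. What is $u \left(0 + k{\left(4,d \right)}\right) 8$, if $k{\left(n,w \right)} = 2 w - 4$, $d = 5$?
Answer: $- \frac{4520880}{3457} \approx -1307.7$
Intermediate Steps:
$k{\left(n,w \right)} = -4 + 2 w$
$u = - \frac{94185}{3457}$ ($u = - 5 \frac{-85 - 122}{\frac{1}{-110 + 201} - 38} = - 5 \left(- \frac{207}{\frac{1}{91} - 38}\right) = - 5 \left(- \frac{207}{- \frac{3457}{91}}\right) = - 5 \left(\left(-207\right) \left(- \frac{91}{3457}\right)\right) = \left(-5\right) \frac{18837}{3457} = - \frac{94185}{3457} \approx -27.245$)
$u \left(0 + k{\left(4,d \right)}\right) 8 = - \frac{94185 \left(0 + \left(-4 + 2 \cdot 5\right)\right) 8}{3457} = - \frac{94185 \left(0 + \left(-4 + 10\right)\right) 8}{3457} = - \frac{94185 \left(0 + 6\right) 8}{3457} = - \frac{94185 \cdot 6 \cdot 8}{3457} = \left(- \frac{94185}{3457}\right) 48 = - \frac{4520880}{3457}$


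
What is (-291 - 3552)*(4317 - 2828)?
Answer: -5722227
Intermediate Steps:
(-291 - 3552)*(4317 - 2828) = -3843*1489 = -5722227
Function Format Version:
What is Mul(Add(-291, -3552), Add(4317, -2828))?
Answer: -5722227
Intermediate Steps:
Mul(Add(-291, -3552), Add(4317, -2828)) = Mul(-3843, 1489) = -5722227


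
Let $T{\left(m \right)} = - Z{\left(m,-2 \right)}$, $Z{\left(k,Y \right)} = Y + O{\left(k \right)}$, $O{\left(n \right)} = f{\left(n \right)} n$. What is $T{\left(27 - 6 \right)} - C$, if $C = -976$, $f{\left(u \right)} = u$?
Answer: $537$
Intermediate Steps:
$O{\left(n \right)} = n^{2}$ ($O{\left(n \right)} = n n = n^{2}$)
$Z{\left(k,Y \right)} = Y + k^{2}$
$T{\left(m \right)} = 2 - m^{2}$ ($T{\left(m \right)} = - (-2 + m^{2}) = 2 - m^{2}$)
$T{\left(27 - 6 \right)} - C = \left(2 - \left(27 - 6\right)^{2}\right) - -976 = \left(2 - \left(27 - 6\right)^{2}\right) + 976 = \left(2 - 21^{2}\right) + 976 = \left(2 - 441\right) + 976 = -439 + 976 = 537$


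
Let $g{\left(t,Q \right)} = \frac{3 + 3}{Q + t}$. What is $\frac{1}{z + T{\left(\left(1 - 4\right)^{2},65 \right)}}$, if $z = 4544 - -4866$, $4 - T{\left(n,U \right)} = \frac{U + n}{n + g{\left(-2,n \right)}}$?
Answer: $\frac{69}{649048} \approx 0.00010631$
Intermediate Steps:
$g{\left(t,Q \right)} = \frac{6}{Q + t}$
$T{\left(n,U \right)} = 4 - \frac{U + n}{n + \frac{6}{-2 + n}}$ ($T{\left(n,U \right)} = 4 - \frac{U + n}{n + \frac{6}{n - 2}} = 4 - \frac{U + n}{n + \frac{6}{-2 + n}}$)
$z = 9410$ ($z = 4544 + 4866 = 9410$)
$\frac{1}{z + T{\left(\left(1 - 4\right)^{2},65 \right)}} = \frac{1}{9410 + \frac{24 + \left(-2 + \left(1 - 4\right)^{2}\right) \left(\left(-1\right) 65 + 3 \left(1 - 4\right)^{2}\right)}{6 + \left(1 - 4\right)^{2} \left(-2 + \left(1 - 4\right)^{2}\right)}} = \frac{1}{9410 + \frac{24 + \left(-2 + \left(-3\right)^{2}\right) \left(-65 + 3 \left(-3\right)^{2}\right)}{6 + \left(-3\right)^{2} \left(-2 + \left(-3\right)^{2}\right)}} = \frac{1}{9410 + \frac{24 + \left(-2 + 9\right) \left(-65 + 3 \cdot 9\right)}{6 + 9 \left(-2 + 9\right)}} = \frac{1}{9410 + \frac{24 + 7 \left(-65 + 27\right)}{6 + 9 \cdot 7}} = \frac{1}{9410 + \frac{24 + 7 \left(-38\right)}{6 + 63}} = \frac{1}{9410 + \frac{24 - 266}{69}} = \frac{1}{9410 + \frac{1}{69} \left(-242\right)} = \frac{1}{9410 - \frac{242}{69}} = \frac{1}{\frac{649048}{69}} = \frac{69}{649048}$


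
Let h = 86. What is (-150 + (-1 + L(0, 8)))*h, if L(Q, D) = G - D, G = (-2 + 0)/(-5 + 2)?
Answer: -40850/3 ≈ -13617.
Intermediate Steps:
G = ⅔ (G = -2/(-3) = -2*(-⅓) = ⅔ ≈ 0.66667)
L(Q, D) = ⅔ - D
(-150 + (-1 + L(0, 8)))*h = (-150 + (-1 + (⅔ - 1*8)))*86 = (-150 + (-1 + (⅔ - 8)))*86 = (-150 + (-1 - 22/3))*86 = (-150 - 25/3)*86 = -475/3*86 = -40850/3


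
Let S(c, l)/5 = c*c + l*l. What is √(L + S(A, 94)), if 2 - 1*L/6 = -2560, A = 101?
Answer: √110557 ≈ 332.50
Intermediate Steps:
L = 15372 (L = 12 - 6*(-2560) = 12 + 15360 = 15372)
S(c, l) = 5*c² + 5*l² (S(c, l) = 5*(c*c + l*l) = 5*(c² + l²) = 5*c² + 5*l²)
√(L + S(A, 94)) = √(15372 + (5*101² + 5*94²)) = √(15372 + (5*10201 + 5*8836)) = √(15372 + (51005 + 44180)) = √(15372 + 95185) = √110557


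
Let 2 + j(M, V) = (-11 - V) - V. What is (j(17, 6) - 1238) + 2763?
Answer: 1500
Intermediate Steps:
j(M, V) = -13 - 2*V (j(M, V) = -2 + ((-11 - V) - V) = -2 + (-11 - 2*V) = -13 - 2*V)
(j(17, 6) - 1238) + 2763 = ((-13 - 2*6) - 1238) + 2763 = ((-13 - 12) - 1238) + 2763 = (-25 - 1238) + 2763 = -1263 + 2763 = 1500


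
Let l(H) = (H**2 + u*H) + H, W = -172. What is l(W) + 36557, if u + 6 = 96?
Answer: 50489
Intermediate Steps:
u = 90 (u = -6 + 96 = 90)
l(H) = H**2 + 91*H (l(H) = (H**2 + 90*H) + H = H**2 + 91*H)
l(W) + 36557 = -172*(91 - 172) + 36557 = -172*(-81) + 36557 = 13932 + 36557 = 50489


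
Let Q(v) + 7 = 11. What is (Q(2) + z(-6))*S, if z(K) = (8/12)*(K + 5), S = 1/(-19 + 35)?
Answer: 5/24 ≈ 0.20833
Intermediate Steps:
Q(v) = 4 (Q(v) = -7 + 11 = 4)
S = 1/16 ≈ 0.062500
z(K) = 10/3 + 2*K/3 (z(K) = (8*(1/12))*(5 + K) = 2*(5 + K)/3 = 10/3 + 2*K/3)
(Q(2) + z(-6))*S = (4 + (10/3 + (⅔)*(-6)))*(1/16) = (4 + (10/3 - 4))*(1/16) = (4 - ⅔)*(1/16) = (10/3)*(1/16) = 5/24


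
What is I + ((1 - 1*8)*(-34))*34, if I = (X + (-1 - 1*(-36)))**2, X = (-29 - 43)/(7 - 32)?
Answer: 5954309/625 ≈ 9526.9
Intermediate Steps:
X = 72/25 (X = -72/(-25) = -72*(-1/25) = 72/25 ≈ 2.8800)
I = 896809/625 (I = (72/25 + (-1 - 1*(-36)))**2 = (72/25 + (-1 + 36))**2 = (72/25 + 35)**2 = (947/25)**2 = 896809/625 ≈ 1434.9)
I + ((1 - 1*8)*(-34))*34 = 896809/625 + ((1 - 1*8)*(-34))*34 = 896809/625 + ((1 - 8)*(-34))*34 = 896809/625 - 7*(-34)*34 = 896809/625 + 238*34 = 896809/625 + 8092 = 5954309/625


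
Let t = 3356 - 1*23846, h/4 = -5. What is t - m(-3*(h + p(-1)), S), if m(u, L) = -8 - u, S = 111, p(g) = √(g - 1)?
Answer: -20422 - 3*I*√2 ≈ -20422.0 - 4.2426*I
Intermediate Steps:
p(g) = √(-1 + g)
h = -20 (h = 4*(-5) = -20)
t = -20490 (t = 3356 - 23846 = -20490)
t - m(-3*(h + p(-1)), S) = -20490 - (-8 - (-3)*(-20 + √(-1 - 1))) = -20490 - (-8 - (-3)*(-20 + √(-2))) = -20490 - (-8 - (-3)*(-20 + I*√2)) = -20490 - (-8 - (60 - 3*I*√2)) = -20490 - (-8 + (-60 + 3*I*√2)) = -20490 - (-68 + 3*I*√2) = -20490 + (68 - 3*I*√2) = -20422 - 3*I*√2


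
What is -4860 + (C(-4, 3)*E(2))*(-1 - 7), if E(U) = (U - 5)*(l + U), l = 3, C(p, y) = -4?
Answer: -5340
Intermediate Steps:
E(U) = (-5 + U)*(3 + U) (E(U) = (U - 5)*(3 + U) = (-5 + U)*(3 + U))
-4860 + (C(-4, 3)*E(2))*(-1 - 7) = -4860 + (-4*(-15 + 2² - 2*2))*(-1 - 7) = -4860 - 4*(-15 + 4 - 4)*(-8) = -4860 - 4*(-15)*(-8) = -4860 + 60*(-8) = -4860 - 480 = -5340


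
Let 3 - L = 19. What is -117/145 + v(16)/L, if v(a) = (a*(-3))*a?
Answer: 6843/145 ≈ 47.193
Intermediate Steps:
L = -16 (L = 3 - 1*19 = 3 - 19 = -16)
v(a) = -3*a² (v(a) = (-3*a)*a = -3*a²)
-117/145 + v(16)/L = -117/145 - 3*16²/(-16) = -117*1/145 - 3*256*(-1/16) = -117/145 - 768*(-1/16) = -117/145 + 48 = 6843/145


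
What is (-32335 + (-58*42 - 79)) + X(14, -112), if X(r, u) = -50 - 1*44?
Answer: -34944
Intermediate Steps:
X(r, u) = -94 (X(r, u) = -50 - 44 = -94)
(-32335 + (-58*42 - 79)) + X(14, -112) = (-32335 + (-58*42 - 79)) - 94 = (-32335 + (-2436 - 79)) - 94 = (-32335 - 2515) - 94 = -34850 - 94 = -34944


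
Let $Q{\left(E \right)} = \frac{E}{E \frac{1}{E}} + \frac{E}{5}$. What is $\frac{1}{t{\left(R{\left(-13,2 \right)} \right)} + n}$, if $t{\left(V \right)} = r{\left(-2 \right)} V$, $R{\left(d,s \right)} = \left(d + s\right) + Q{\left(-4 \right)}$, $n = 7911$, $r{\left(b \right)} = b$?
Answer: $\frac{5}{39713} \approx 0.0001259$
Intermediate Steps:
$Q{\left(E \right)} = \frac{6 E}{5}$ ($Q{\left(E \right)} = \frac{E}{1} + E \frac{1}{5} = E 1 + \frac{E}{5} = E + \frac{E}{5} = \frac{6 E}{5}$)
$R{\left(d,s \right)} = - \frac{24}{5} + d + s$ ($R{\left(d,s \right)} = \left(d + s\right) + \frac{6}{5} \left(-4\right) = \left(d + s\right) - \frac{24}{5} = - \frac{24}{5} + d + s$)
$t{\left(V \right)} = - 2 V$
$\frac{1}{t{\left(R{\left(-13,2 \right)} \right)} + n} = \frac{1}{- 2 \left(- \frac{24}{5} - 13 + 2\right) + 7911} = \frac{1}{\left(-2\right) \left(- \frac{79}{5}\right) + 7911} = \frac{1}{\frac{158}{5} + 7911} = \frac{1}{\frac{39713}{5}} = \frac{5}{39713}$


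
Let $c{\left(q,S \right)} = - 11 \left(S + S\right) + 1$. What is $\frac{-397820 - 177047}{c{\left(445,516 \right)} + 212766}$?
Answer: $- \frac{574867}{201415} \approx -2.8541$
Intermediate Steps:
$c{\left(q,S \right)} = 1 - 22 S$ ($c{\left(q,S \right)} = - 11 \cdot 2 S + 1 = - 22 S + 1 = 1 - 22 S$)
$\frac{-397820 - 177047}{c{\left(445,516 \right)} + 212766} = \frac{-397820 - 177047}{\left(1 - 11352\right) + 212766} = - \frac{574867}{\left(1 - 11352\right) + 212766} = - \frac{574867}{-11351 + 212766} = - \frac{574867}{201415}$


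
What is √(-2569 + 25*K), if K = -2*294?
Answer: I*√17269 ≈ 131.41*I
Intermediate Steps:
K = -588
√(-2569 + 25*K) = √(-2569 + 25*(-588)) = √(-2569 - 14700) = √(-17269) = I*√17269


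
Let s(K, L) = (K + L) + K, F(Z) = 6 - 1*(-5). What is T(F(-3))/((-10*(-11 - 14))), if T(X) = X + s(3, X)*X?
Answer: 99/125 ≈ 0.79200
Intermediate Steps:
F(Z) = 11 (F(Z) = 6 + 5 = 11)
s(K, L) = L + 2*K
T(X) = X + X*(6 + X) (T(X) = X + (X + 2*3)*X = X + (X + 6)*X = X + (6 + X)*X = X + X*(6 + X))
T(F(-3))/((-10*(-11 - 14))) = (11*(7 + 11))/((-10*(-11 - 14))) = (11*18)/((-10*(-25))) = 198/250 = 198*(1/250) = 99/125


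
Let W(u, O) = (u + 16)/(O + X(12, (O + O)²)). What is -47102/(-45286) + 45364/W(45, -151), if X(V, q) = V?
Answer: -142776173617/1381223 ≈ -1.0337e+5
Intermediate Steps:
W(u, O) = (16 + u)/(12 + O) (W(u, O) = (u + 16)/(O + 12) = (16 + u)/(12 + O))
-47102/(-45286) + 45364/W(45, -151) = -47102/(-45286) + 45364/(((16 + 45)/(12 - 151))) = -47102*(-1/45286) + 45364/((61/(-139))) = 23551/22643 + 45364/((-1/139*61)) = 23551/22643 + 45364/(-61/139) = 23551/22643 + 45364*(-139/61) = 23551/22643 - 6305596/61 = -142776173617/1381223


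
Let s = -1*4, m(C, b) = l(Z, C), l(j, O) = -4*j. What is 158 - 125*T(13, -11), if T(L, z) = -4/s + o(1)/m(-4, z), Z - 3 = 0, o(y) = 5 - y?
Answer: 224/3 ≈ 74.667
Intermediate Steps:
Z = 3 (Z = 3 + 0 = 3)
m(C, b) = -12 (m(C, b) = -4*3 = -12)
s = -4
T(L, z) = 2/3 (T(L, z) = -4/(-4) + (5 - 1*1)/(-12) = -4*(-1/4) + (5 - 1)*(-1/12) = 1 + 4*(-1/12) = 1 - 1/3 = 2/3)
158 - 125*T(13, -11) = 158 - 125*2/3 = 158 - 250/3 = 224/3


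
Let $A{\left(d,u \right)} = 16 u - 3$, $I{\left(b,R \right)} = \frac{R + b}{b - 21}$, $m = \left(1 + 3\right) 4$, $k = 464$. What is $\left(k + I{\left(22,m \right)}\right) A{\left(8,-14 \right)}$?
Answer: $-113954$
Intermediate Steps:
$m = 16$ ($m = 4 \cdot 4 = 16$)
$I{\left(b,R \right)} = \frac{R + b}{-21 + b}$
$A{\left(d,u \right)} = -3 + 16 u$
$\left(k + I{\left(22,m \right)}\right) A{\left(8,-14 \right)} = \left(464 + \frac{16 + 22}{-21 + 22}\right) \left(-3 + 16 \left(-14\right)\right) = \left(464 + 1^{-1} \cdot 38\right) \left(-3 - 224\right) = \left(464 + 1 \cdot 38\right) \left(-227\right) = \left(464 + 38\right) \left(-227\right) = 502 \left(-227\right) = -113954$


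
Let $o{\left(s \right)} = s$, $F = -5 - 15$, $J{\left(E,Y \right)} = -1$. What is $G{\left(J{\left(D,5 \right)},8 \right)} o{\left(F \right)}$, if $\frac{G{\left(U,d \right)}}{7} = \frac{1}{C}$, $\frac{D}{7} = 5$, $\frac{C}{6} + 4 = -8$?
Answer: $\frac{35}{18} \approx 1.9444$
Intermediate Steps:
$C = -72$ ($C = -24 + 6 \left(-8\right) = -24 - 48 = -72$)
$D = 35$ ($D = 7 \cdot 5 = 35$)
$F = -20$
$G{\left(U,d \right)} = - \frac{7}{72}$ ($G{\left(U,d \right)} = \frac{7}{-72} = 7 \left(- \frac{1}{72}\right) = - \frac{7}{72}$)
$G{\left(J{\left(D,5 \right)},8 \right)} o{\left(F \right)} = \left(- \frac{7}{72}\right) \left(-20\right) = \frac{35}{18}$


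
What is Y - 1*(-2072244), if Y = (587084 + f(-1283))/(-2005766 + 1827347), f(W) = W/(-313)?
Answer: 115724587041293/55845147 ≈ 2.0722e+6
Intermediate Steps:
f(W) = -W/313 (f(W) = W*(-1/313) = -W/313)
Y = -183758575/55845147 (Y = (587084 - 1/313*(-1283))/(-2005766 + 1827347) = (587084 + 1283/313)/(-178419) = (183758575/313)*(-1/178419) = -183758575/55845147 ≈ -3.2905)
Y - 1*(-2072244) = -183758575/55845147 - 1*(-2072244) = -183758575/55845147 + 2072244 = 115724587041293/55845147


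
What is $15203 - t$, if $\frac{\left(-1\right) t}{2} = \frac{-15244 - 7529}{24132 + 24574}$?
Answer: $\frac{370215886}{24353} \approx 15202.0$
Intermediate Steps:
$t = \frac{22773}{24353}$ ($t = - 2 \frac{-15244 - 7529}{24132 + 24574} = - 2 \left(- \frac{22773}{48706}\right) = - 2 \left(\left(-22773\right) \frac{1}{48706}\right) = \left(-2\right) \left(- \frac{22773}{48706}\right) = \frac{22773}{24353} \approx 0.93512$)
$15203 - t = 15203 - \frac{22773}{24353} = \frac{370215886}{24353}$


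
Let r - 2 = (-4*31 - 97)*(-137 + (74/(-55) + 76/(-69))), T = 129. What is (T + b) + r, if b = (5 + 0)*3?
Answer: 117507491/3795 ≈ 30964.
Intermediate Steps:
b = 15 (b = 5*3 = 15)
r = 116961011/3795 (r = 2 + (-4*31 - 97)*(-137 + (74/(-55) + 76/(-69))) = 2 + (-124 - 97)*(-137 + (74*(-1/55) + 76*(-1/69))) = 2 - 221*(-137 + (-74/55 - 76/69)) = 2 - 221*(-137 - 9286/3795) = 2 - 221*(-529201/3795) = 2 + 116953421/3795 = 116961011/3795 ≈ 30820.)
(T + b) + r = (129 + 15) + 116961011/3795 = 144 + 116961011/3795 = 117507491/3795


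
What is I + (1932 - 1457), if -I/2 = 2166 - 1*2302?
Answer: 747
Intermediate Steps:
I = 272 (I = -2*(2166 - 1*2302) = -2*(2166 - 2302) = -2*(-136) = 272)
I + (1932 - 1457) = 272 + (1932 - 1457) = 272 + 475 = 747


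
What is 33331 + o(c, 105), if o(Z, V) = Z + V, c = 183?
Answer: 33619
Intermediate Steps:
o(Z, V) = V + Z
33331 + o(c, 105) = 33331 + (105 + 183) = 33331 + 288 = 33619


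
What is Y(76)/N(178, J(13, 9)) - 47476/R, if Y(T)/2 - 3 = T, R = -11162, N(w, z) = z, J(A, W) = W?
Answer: 1095440/50229 ≈ 21.809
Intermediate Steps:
Y(T) = 6 + 2*T
Y(76)/N(178, J(13, 9)) - 47476/R = (6 + 2*76)/9 - 47476/(-11162) = (6 + 152)*(⅑) - 47476*(-1/11162) = 158*(⅑) + 23738/5581 = 158/9 + 23738/5581 = 1095440/50229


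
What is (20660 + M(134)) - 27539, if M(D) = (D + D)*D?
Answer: 29033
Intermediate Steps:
M(D) = 2*D² (M(D) = (2*D)*D = 2*D²)
(20660 + M(134)) - 27539 = (20660 + 2*134²) - 27539 = (20660 + 2*17956) - 27539 = (20660 + 35912) - 27539 = 56572 - 27539 = 29033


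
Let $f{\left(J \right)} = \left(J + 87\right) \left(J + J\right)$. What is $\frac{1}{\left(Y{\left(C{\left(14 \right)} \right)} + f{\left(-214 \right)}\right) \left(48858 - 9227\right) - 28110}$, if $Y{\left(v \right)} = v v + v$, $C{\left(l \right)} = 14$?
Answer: $\frac{1}{2162477036} \approx 4.6243 \cdot 10^{-10}$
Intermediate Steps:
$f{\left(J \right)} = 2 J \left(87 + J\right)$ ($f{\left(J \right)} = \left(87 + J\right) 2 J = 2 J \left(87 + J\right)$)
$Y{\left(v \right)} = v + v^{2}$ ($Y{\left(v \right)} = v^{2} + v = v + v^{2}$)
$\frac{1}{\left(Y{\left(C{\left(14 \right)} \right)} + f{\left(-214 \right)}\right) \left(48858 - 9227\right) - 28110} = \frac{1}{\left(14 \left(1 + 14\right) + 2 \left(-214\right) \left(87 - 214\right)\right) \left(48858 - 9227\right) - 28110} = \frac{1}{\left(14 \cdot 15 + 2 \left(-214\right) \left(-127\right)\right) 39631 - 28110} = \frac{1}{\left(210 + 54356\right) 39631 - 28110} = \frac{1}{54566 \cdot 39631 - 28110} = \frac{1}{2162505146 - 28110} = \frac{1}{2162477036}$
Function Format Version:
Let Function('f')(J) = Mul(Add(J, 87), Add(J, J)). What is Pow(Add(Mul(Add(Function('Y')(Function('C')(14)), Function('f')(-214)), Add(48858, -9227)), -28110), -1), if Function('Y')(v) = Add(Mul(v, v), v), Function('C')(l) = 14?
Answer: Rational(1, 2162477036) ≈ 4.6243e-10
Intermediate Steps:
Function('f')(J) = Mul(2, J, Add(87, J)) (Function('f')(J) = Mul(Add(87, J), Mul(2, J)) = Mul(2, J, Add(87, J)))
Function('Y')(v) = Add(v, Pow(v, 2)) (Function('Y')(v) = Add(Pow(v, 2), v) = Add(v, Pow(v, 2)))
Pow(Add(Mul(Add(Function('Y')(Function('C')(14)), Function('f')(-214)), Add(48858, -9227)), -28110), -1) = Pow(Add(Mul(Add(Mul(14, Add(1, 14)), Mul(2, -214, Add(87, -214))), Add(48858, -9227)), -28110), -1) = Pow(Add(Mul(Add(Mul(14, 15), Mul(2, -214, -127)), 39631), -28110), -1) = Pow(Add(Mul(Add(210, 54356), 39631), -28110), -1) = Pow(Add(Mul(54566, 39631), -28110), -1) = Pow(Add(2162505146, -28110), -1) = Pow(2162477036, -1) = Rational(1, 2162477036)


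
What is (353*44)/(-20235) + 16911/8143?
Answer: 215717009/164773605 ≈ 1.3092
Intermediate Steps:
(353*44)/(-20235) + 16911/8143 = 15532*(-1/20235) + 16911*(1/8143) = -15532/20235 + 16911/8143 = 215717009/164773605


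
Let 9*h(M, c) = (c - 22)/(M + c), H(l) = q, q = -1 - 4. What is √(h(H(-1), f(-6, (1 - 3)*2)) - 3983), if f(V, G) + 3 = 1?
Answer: I*√1756335/21 ≈ 63.108*I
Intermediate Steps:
q = -5
H(l) = -5
f(V, G) = -2 (f(V, G) = -3 + 1 = -2)
h(M, c) = (-22 + c)/(9*(M + c)) (h(M, c) = ((c - 22)/(M + c))/9 = ((-22 + c)/(M + c))/9 = (-22 + c)/(9*(M + c)))
√(h(H(-1), f(-6, (1 - 3)*2)) - 3983) = √((-22 - 2)/(9*(-5 - 2)) - 3983) = √((⅑)*(-24)/(-7) - 3983) = √((⅑)*(-⅐)*(-24) - 3983) = √(8/21 - 3983) = √(-83635/21) = I*√1756335/21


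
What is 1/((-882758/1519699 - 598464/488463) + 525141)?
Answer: 247438910879/129939870204654509 ≈ 1.9043e-6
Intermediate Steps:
1/((-882758/1519699 - 598464/488463) + 525141) = 1/((-882758*1/1519699 - 598464*1/488463) + 525141) = 1/((-882758/1519699 - 199488/162821) + 525141) = 1/(-446893254430/247438910879 + 525141) = 1/(129939870204654509/247438910879) = 247438910879/129939870204654509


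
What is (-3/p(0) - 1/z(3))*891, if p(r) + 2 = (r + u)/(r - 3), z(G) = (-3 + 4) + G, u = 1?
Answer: 25839/28 ≈ 922.82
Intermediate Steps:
z(G) = 1 + G
p(r) = -2 + (1 + r)/(-3 + r) (p(r) = -2 + (r + 1)/(r - 3) = -2 + (1 + r)/(-3 + r))
(-3/p(0) - 1/z(3))*891 = (-3*(-3 + 0)/(7 - 1*0) - 1/(1 + 3))*891 = (-3*(-3/(7 + 0)) - 1/4)*891 = (-3/((-1/3*7)) - 1*1/4)*891 = (-3/(-7/3) - 1/4)*891 = (-3*(-3/7) - 1/4)*891 = (9/7 - 1/4)*891 = (29/28)*891 = 25839/28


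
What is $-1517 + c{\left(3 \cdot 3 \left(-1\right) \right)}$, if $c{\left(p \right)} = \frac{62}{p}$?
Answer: $- \frac{13715}{9} \approx -1523.9$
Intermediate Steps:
$-1517 + c{\left(3 \cdot 3 \left(-1\right) \right)} = -1517 + \frac{62}{3 \cdot 3 \left(-1\right)} = -1517 + \frac{62}{9 \left(-1\right)} = -1517 + \frac{62}{-9} = -1517 + 62 \left(- \frac{1}{9}\right) = -1517 - \frac{62}{9} = - \frac{13715}{9}$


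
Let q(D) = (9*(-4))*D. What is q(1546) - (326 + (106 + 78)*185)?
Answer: -90022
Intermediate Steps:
q(D) = -36*D
q(1546) - (326 + (106 + 78)*185) = -36*1546 - (326 + (106 + 78)*185) = -55656 - (326 + 184*185) = -55656 - (326 + 34040) = -55656 - 1*34366 = -55656 - 34366 = -90022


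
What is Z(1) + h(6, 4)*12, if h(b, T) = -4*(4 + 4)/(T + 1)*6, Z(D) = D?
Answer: -2299/5 ≈ -459.80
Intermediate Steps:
h(b, T) = -192/(1 + T) (h(b, T) = -32/(1 + T)*6 = -192/(1 + T))
Z(1) + h(6, 4)*12 = 1 - 192/(1 + 4)*12 = 1 - 192/5*12 = 1 - 2304/5 = -2299/5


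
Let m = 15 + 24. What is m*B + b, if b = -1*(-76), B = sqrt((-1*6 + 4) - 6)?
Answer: 76 + 78*I*sqrt(2) ≈ 76.0 + 110.31*I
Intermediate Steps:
m = 39
B = 2*I*sqrt(2) (B = sqrt((-6 + 4) - 6) = sqrt(-2 - 6) = sqrt(-8) = 2*I*sqrt(2) ≈ 2.8284*I)
b = 76
m*B + b = 39*(2*I*sqrt(2)) + 76 = 78*I*sqrt(2) + 76 = 76 + 78*I*sqrt(2)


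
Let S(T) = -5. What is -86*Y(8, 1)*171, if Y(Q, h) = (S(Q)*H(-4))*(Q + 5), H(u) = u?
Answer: -3823560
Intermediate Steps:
Y(Q, h) = 100 + 20*Q (Y(Q, h) = (-5*(-4))*(Q + 5) = 20*(5 + Q) = 100 + 20*Q)
-86*Y(8, 1)*171 = -86*(100 + 20*8)*171 = -86*(100 + 160)*171 = -86*260*171 = -22360*171 = -3823560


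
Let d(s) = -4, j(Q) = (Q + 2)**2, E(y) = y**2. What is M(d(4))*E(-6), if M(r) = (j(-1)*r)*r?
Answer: 576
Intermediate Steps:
j(Q) = (2 + Q)**2
M(r) = r**2 (M(r) = ((2 - 1)**2*r)*r = (1**2*r)*r = (1*r)*r = r*r = r**2)
M(d(4))*E(-6) = (-4)**2*(-6)**2 = 16*36 = 576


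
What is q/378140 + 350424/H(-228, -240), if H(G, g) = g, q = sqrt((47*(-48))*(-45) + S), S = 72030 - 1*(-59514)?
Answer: -14601/10 + 3*sqrt(6474)/189070 ≈ -1460.1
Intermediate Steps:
S = 131544 (S = 72030 + 59514 = 131544)
q = 6*sqrt(6474) (q = sqrt((47*(-48))*(-45) + 131544) = sqrt(-2256*(-45) + 131544) = sqrt(101520 + 131544) = sqrt(233064) = 6*sqrt(6474) ≈ 482.77)
q/378140 + 350424/H(-228, -240) = (6*sqrt(6474))/378140 + 350424/(-240) = (6*sqrt(6474))*(1/378140) + 350424*(-1/240) = 3*sqrt(6474)/189070 - 14601/10 = -14601/10 + 3*sqrt(6474)/189070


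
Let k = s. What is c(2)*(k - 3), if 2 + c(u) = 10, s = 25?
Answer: 176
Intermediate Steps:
c(u) = 8 (c(u) = -2 + 10 = 8)
k = 25
c(2)*(k - 3) = 8*(25 - 3) = 8*22 = 176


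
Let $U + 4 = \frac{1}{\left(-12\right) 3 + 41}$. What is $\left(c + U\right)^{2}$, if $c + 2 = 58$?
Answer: $\frac{68121}{25} \approx 2724.8$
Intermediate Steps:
$c = 56$ ($c = -2 + 58 = 56$)
$U = - \frac{19}{5}$ ($U = -4 + \frac{1}{\left(-12\right) 3 + 41} = -4 + \frac{1}{-36 + 41} = -4 + \frac{1}{5} = - \frac{19}{5} \approx -3.8$)
$\left(c + U\right)^{2} = \left(56 - \frac{19}{5}\right)^{2} = \left(\frac{261}{5}\right)^{2} = \frac{68121}{25}$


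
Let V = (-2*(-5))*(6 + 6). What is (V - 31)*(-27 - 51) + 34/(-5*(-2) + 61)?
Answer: -492848/71 ≈ -6941.5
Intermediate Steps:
V = 120 (V = 10*12 = 120)
(V - 31)*(-27 - 51) + 34/(-5*(-2) + 61) = (120 - 31)*(-27 - 51) + 34/(-5*(-2) + 61) = 89*(-78) + 34/(10 + 61) = -6942 + 34/71 = -492848/71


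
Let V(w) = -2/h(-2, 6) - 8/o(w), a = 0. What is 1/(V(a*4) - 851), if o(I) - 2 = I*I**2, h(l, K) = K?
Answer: -3/2566 ≈ -0.0011691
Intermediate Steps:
o(I) = 2 + I**3 (o(I) = 2 + I*I**2 = 2 + I**3)
V(w) = -1/3 - 8/(2 + w**3) (V(w) = -2/6 - 8/(2 + w**3) = -2*1/6 - 8/(2 + w**3) = -1/3 - 8/(2 + w**3))
1/(V(a*4) - 851) = 1/((-26 - (0*4)**3)/(3*(2 + (0*4)**3)) - 851) = 1/((-26 - 1*0**3)/(3*(2 + 0**3)) - 851) = 1/((-26 - 1*0)/(3*(2 + 0)) - 851) = 1/((1/3)*(-26 + 0)/2 - 851) = 1/((1/3)*(1/2)*(-26) - 851) = 1/(-13/3 - 851) = 1/(-2566/3) = -3/2566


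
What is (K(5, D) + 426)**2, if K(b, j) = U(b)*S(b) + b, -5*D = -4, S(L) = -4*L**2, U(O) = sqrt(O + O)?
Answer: 285761 - 86200*sqrt(10) ≈ 13173.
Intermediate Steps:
U(O) = sqrt(2)*sqrt(O) (U(O) = sqrt(2*O) = sqrt(2)*sqrt(O))
D = 4/5 (D = -1/5*(-4) = 4/5 ≈ 0.80000)
K(b, j) = b - 4*sqrt(2)*b**(5/2) (K(b, j) = (sqrt(2)*sqrt(b))*(-4*b**2) + b = -4*sqrt(2)*b**(5/2) + b = b - 4*sqrt(2)*b**(5/2))
(K(5, D) + 426)**2 = ((5 - 4*sqrt(2)*5**(5/2)) + 426)**2 = ((5 - 4*sqrt(2)*25*sqrt(5)) + 426)**2 = ((5 - 100*sqrt(10)) + 426)**2 = (431 - 100*sqrt(10))**2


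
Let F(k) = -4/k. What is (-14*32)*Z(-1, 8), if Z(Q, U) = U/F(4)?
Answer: 3584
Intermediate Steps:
Z(Q, U) = -U (Z(Q, U) = U/((-4/4)) = U/((-4*¼)) = U/(-1) = U*(-1) = -U)
(-14*32)*Z(-1, 8) = (-14*32)*(-1*8) = -448*(-8) = 3584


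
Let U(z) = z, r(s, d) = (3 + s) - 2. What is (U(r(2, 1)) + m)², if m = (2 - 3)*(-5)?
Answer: 64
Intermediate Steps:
r(s, d) = 1 + s
m = 5 (m = -1*(-5) = 5)
(U(r(2, 1)) + m)² = ((1 + 2) + 5)² = (3 + 5)² = 8² = 64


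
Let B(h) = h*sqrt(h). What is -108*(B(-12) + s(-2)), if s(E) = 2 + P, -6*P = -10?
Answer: -396 + 2592*I*sqrt(3) ≈ -396.0 + 4489.5*I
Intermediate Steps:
P = 5/3 (P = -1/6*(-10) = 5/3 ≈ 1.6667)
B(h) = h**(3/2)
s(E) = 11/3 (s(E) = 2 + 5/3 = 11/3)
-108*(B(-12) + s(-2)) = -108*((-12)**(3/2) + 11/3) = -108*(-24*I*sqrt(3) + 11/3) = -108*(11/3 - 24*I*sqrt(3)) = -396 + 2592*I*sqrt(3)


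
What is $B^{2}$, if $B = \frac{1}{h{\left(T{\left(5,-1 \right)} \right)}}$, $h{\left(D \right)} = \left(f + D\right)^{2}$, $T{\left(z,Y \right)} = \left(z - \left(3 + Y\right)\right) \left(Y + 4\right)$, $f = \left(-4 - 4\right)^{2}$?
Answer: $\frac{1}{28398241} \approx 3.5213 \cdot 10^{-8}$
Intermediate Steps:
$f = 64$ ($f = \left(-8\right)^{2} = 64$)
$T{\left(z,Y \right)} = \left(4 + Y\right) \left(-3 + z - Y\right)$ ($T{\left(z,Y \right)} = \left(-3 + z - Y\right) \left(4 + Y\right) = \left(4 + Y\right) \left(-3 + z - Y\right)$)
$h{\left(D \right)} = \left(64 + D\right)^{2}$
$B = \frac{1}{5329}$ ($B = \frac{1}{\left(64 - -9\right)^{2}} = \frac{1}{\left(64 + 9\right)^{2}} = \frac{1}{73^{2}} = \frac{1}{5329} \approx 0.00018765$)
$B^{2} = \left(\frac{1}{5329}\right)^{2} = \frac{1}{28398241}$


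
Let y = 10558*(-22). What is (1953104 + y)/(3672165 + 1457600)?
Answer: 1720828/5129765 ≈ 0.33546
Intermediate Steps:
y = -232276
(1953104 + y)/(3672165 + 1457600) = (1953104 - 232276)/(3672165 + 1457600) = 1720828/5129765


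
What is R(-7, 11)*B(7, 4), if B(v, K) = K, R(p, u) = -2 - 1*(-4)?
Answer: 8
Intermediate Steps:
R(p, u) = 2 (R(p, u) = -2 + 4 = 2)
R(-7, 11)*B(7, 4) = 2*4 = 8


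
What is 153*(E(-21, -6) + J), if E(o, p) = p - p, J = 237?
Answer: 36261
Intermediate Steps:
E(o, p) = 0
153*(E(-21, -6) + J) = 153*(0 + 237) = 153*237 = 36261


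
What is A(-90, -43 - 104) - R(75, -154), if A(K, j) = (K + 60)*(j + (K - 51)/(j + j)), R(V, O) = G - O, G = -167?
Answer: 216022/49 ≈ 4408.6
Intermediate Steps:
R(V, O) = -167 - O
A(K, j) = (60 + K)*(j + (-51 + K)/(2*j)) (A(K, j) = (60 + K)*(j + (-51 + K)/((2*j))) = (60 + K)*(j + (-51 + K)*(1/(2*j))) = (60 + K)*(j + (-51 + K)/(2*j)))
A(-90, -43 - 104) - R(75, -154) = (-3060 + (-90)² + 9*(-90) + 2*(-43 - 104)²*(60 - 90))/(2*(-43 - 104)) - (-167 - 1*(-154)) = (½)*(-3060 + 8100 - 810 + 2*(-147)²*(-30))/(-147) - (-167 + 154) = (½)*(-1/147)*(-3060 + 8100 - 810 + 2*21609*(-30)) - 1*(-13) = (½)*(-1/147)*(-3060 + 8100 - 810 - 1296540) + 13 = (½)*(-1/147)*(-1292310) + 13 = 215385/49 + 13 = 216022/49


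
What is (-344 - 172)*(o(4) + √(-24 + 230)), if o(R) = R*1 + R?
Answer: -4128 - 516*√206 ≈ -11534.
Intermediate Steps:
o(R) = 2*R (o(R) = R + R = 2*R)
(-344 - 172)*(o(4) + √(-24 + 230)) = (-344 - 172)*(2*4 + √(-24 + 230)) = -516*(8 + √206) = -4128 - 516*√206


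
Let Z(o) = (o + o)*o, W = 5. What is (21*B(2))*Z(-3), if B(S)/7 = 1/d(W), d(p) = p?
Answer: 2646/5 ≈ 529.20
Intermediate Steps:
Z(o) = 2*o² (Z(o) = (2*o)*o = 2*o²)
B(S) = 7/5
(21*B(2))*Z(-3) = (21*(7/5))*(2*(-3)²) = 147*(2*9)/5 = (147/5)*18 = 2646/5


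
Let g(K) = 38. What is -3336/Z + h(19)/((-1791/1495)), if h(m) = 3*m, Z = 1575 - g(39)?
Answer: -45650077/917589 ≈ -49.750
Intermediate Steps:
Z = 1537 (Z = 1575 - 1*38 = 1575 - 38 = 1537)
-3336/Z + h(19)/((-1791/1495)) = -3336/1537 + (3*19)/((-1791/1495)) = -3336*1/1537 + 57/((-1791*1/1495)) = -3336/1537 + 57/(-1791/1495) = -3336/1537 + 57*(-1495/1791) = -3336/1537 - 28405/597 = -45650077/917589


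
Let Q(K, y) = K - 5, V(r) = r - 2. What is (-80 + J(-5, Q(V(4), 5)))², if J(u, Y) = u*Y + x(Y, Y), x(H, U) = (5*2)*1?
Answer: 3025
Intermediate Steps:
V(r) = -2 + r
Q(K, y) = -5 + K
x(H, U) = 10 (x(H, U) = 10*1 = 10)
J(u, Y) = 10 + Y*u (J(u, Y) = u*Y + 10 = Y*u + 10 = 10 + Y*u)
(-80 + J(-5, Q(V(4), 5)))² = (-80 + (10 + (-5 + (-2 + 4))*(-5)))² = (-80 + (10 + (-5 + 2)*(-5)))² = (-80 + (10 - 3*(-5)))² = (-80 + (10 + 15))² = (-80 + 25)² = (-55)² = 3025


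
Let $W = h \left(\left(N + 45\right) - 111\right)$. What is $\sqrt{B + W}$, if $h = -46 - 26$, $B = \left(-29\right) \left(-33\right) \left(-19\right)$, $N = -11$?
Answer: $i \sqrt{12639} \approx 112.42 i$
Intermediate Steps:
$B = -18183$ ($B = 957 \left(-19\right) = -18183$)
$h = -72$ ($h = -46 - 26 = -72$)
$W = 5544$ ($W = - 72 \left(\left(-11 + 45\right) - 111\right) = - 72 \left(34 - 111\right) = \left(-72\right) \left(-77\right) = 5544$)
$\sqrt{B + W} = \sqrt{-18183 + 5544} = \sqrt{-12639} = i \sqrt{12639}$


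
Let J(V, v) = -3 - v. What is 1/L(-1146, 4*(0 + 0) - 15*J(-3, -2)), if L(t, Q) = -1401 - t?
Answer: -1/255 ≈ -0.0039216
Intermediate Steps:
1/L(-1146, 4*(0 + 0) - 15*J(-3, -2)) = 1/(-1401 - 1*(-1146)) = 1/(-1401 + 1146) = 1/(-255) = -1/255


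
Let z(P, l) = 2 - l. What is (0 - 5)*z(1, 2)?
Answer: 0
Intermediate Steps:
(0 - 5)*z(1, 2) = (0 - 5)*(2 - 1*2) = -5*(2 - 2) = -5*0 = 0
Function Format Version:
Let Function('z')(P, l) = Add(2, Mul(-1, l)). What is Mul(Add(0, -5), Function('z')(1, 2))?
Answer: 0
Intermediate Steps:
Mul(Add(0, -5), Function('z')(1, 2)) = Mul(Add(0, -5), Add(2, Mul(-1, 2))) = Mul(-5, Add(2, -2)) = Mul(-5, 0) = 0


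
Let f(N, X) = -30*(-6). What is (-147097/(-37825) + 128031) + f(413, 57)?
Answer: 4849728172/37825 ≈ 1.2821e+5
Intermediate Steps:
f(N, X) = 180
(-147097/(-37825) + 128031) + f(413, 57) = (-147097/(-37825) + 128031) + 180 = (-147097*(-1/37825) + 128031) + 180 = (147097/37825 + 128031) + 180 = 4842919672/37825 + 180 = 4849728172/37825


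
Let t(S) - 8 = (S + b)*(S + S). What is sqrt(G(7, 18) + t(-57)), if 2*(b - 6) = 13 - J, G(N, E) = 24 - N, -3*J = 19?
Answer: sqrt(4737) ≈ 68.826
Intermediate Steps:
J = -19/3 (J = -1/3*19 = -19/3 ≈ -6.3333)
b = 47/3 (b = 6 + (13 - 1*(-19/3))/2 = 6 + (13 + 19/3)/2 = 6 + (1/2)*(58/3) = 6 + 29/3 = 47/3 ≈ 15.667)
t(S) = 8 + 2*S*(47/3 + S) (t(S) = 8 + (S + 47/3)*(S + S) = 8 + (47/3 + S)*(2*S) = 8 + 2*S*(47/3 + S))
sqrt(G(7, 18) + t(-57)) = sqrt((24 - 1*7) + (8 + 2*(-57)**2 + (94/3)*(-57))) = sqrt((24 - 7) + (8 + 2*3249 - 1786)) = sqrt(17 + (8 + 6498 - 1786)) = sqrt(17 + 4720) = sqrt(4737)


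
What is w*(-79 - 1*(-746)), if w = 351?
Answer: 234117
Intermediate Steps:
w*(-79 - 1*(-746)) = 351*(-79 - 1*(-746)) = 351*(-79 + 746) = 351*667 = 234117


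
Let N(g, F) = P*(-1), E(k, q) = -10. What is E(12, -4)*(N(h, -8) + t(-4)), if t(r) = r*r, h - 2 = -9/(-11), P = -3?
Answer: -190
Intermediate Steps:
h = 31/11 (h = 2 - 9/(-11) = 2 - 9*(-1/11) = 2 + 9/11 = 31/11 ≈ 2.8182)
t(r) = r²
N(g, F) = 3 (N(g, F) = -3*(-1) = 3)
E(12, -4)*(N(h, -8) + t(-4)) = -10*(3 + (-4)²) = -10*(3 + 16) = -10*19 = -190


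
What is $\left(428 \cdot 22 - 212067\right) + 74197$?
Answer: $-128454$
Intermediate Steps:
$\left(428 \cdot 22 - 212067\right) + 74197 = \left(9416 - 212067\right) + 74197 = -202651 + 74197 = -128454$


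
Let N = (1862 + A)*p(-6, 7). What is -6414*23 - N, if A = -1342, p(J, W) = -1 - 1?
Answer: -146482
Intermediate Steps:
p(J, W) = -2
N = -1040 (N = (1862 - 1342)*(-2) = 520*(-2) = -1040)
-6414*23 - N = -6414*23 - 1*(-1040) = -147522 + 1040 = -146482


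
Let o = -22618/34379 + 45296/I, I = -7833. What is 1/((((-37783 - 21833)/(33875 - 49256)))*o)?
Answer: -153405939421/3829550735424 ≈ -0.040058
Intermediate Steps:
o = -1734397978/269290707 (o = -22618/34379 + 45296/(-7833) = -22618*1/34379 + 45296*(-1/7833) = -22618/34379 - 45296/7833 = -1734397978/269290707 ≈ -6.4406)
1/((((-37783 - 21833)/(33875 - 49256)))*o) = 1/((((-37783 - 21833)/(33875 - 49256)))*(-1734397978/269290707)) = -269290707/1734397978/(-59616/(-15381)) = -269290707/1734397978/(-59616*(-1/15381)) = -269290707/1734397978/(6624/1709) = (1709/6624)*(-269290707/1734397978) = -153405939421/3829550735424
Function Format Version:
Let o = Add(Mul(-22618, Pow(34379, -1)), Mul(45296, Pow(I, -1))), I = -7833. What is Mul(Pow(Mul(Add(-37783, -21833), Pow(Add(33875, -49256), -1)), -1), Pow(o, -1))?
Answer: Rational(-153405939421, 3829550735424) ≈ -0.040058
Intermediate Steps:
o = Rational(-1734397978, 269290707) (o = Add(Mul(-22618, Pow(34379, -1)), Mul(45296, Pow(-7833, -1))) = Add(Mul(-22618, Rational(1, 34379)), Mul(45296, Rational(-1, 7833))) = Add(Rational(-22618, 34379), Rational(-45296, 7833)) = Rational(-1734397978, 269290707) ≈ -6.4406)
Mul(Pow(Mul(Add(-37783, -21833), Pow(Add(33875, -49256), -1)), -1), Pow(o, -1)) = Mul(Pow(Mul(Add(-37783, -21833), Pow(Add(33875, -49256), -1)), -1), Pow(Rational(-1734397978, 269290707), -1)) = Mul(Pow(Mul(-59616, Pow(-15381, -1)), -1), Rational(-269290707, 1734397978)) = Mul(Pow(Mul(-59616, Rational(-1, 15381)), -1), Rational(-269290707, 1734397978)) = Mul(Pow(Rational(6624, 1709), -1), Rational(-269290707, 1734397978)) = Mul(Rational(1709, 6624), Rational(-269290707, 1734397978)) = Rational(-153405939421, 3829550735424)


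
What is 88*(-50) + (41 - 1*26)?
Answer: -4385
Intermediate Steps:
88*(-50) + (41 - 1*26) = -4400 + (41 - 26) = -4400 + 15 = -4385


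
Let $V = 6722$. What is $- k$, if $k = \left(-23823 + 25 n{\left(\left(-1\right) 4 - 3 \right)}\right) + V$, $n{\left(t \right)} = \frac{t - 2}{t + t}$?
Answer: $\frac{239189}{14} \approx 17085.0$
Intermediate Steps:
$n{\left(t \right)} = \frac{-2 + t}{2 t}$
$k = - \frac{239189}{14}$ ($k = \left(-23823 + 25 \frac{-2 - 7}{2 \left(\left(-1\right) 4 - 3\right)}\right) + 6722 = \left(-23823 + 25 \frac{-2 - 7}{2 \left(-4 - 3\right)}\right) + 6722 = \left(-23823 + 25 \frac{-2 - 7}{2 \left(-7\right)}\right) + 6722 = \left(-23823 + 25 \cdot \frac{1}{2} \left(- \frac{1}{7}\right) \left(-9\right)\right) + 6722 = \left(-23823 + 25 \cdot \frac{9}{14}\right) + 6722 = \left(-23823 + \frac{225}{14}\right) + 6722 = - \frac{333297}{14} + 6722 = - \frac{239189}{14} \approx -17085.0$)
$- k = \left(-1\right) \left(- \frac{239189}{14}\right) = \frac{239189}{14}$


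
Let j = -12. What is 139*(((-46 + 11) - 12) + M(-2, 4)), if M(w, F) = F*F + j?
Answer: -5977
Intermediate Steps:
M(w, F) = -12 + F² (M(w, F) = F*F - 12 = F² - 12 = -12 + F²)
139*(((-46 + 11) - 12) + M(-2, 4)) = 139*(((-46 + 11) - 12) + (-12 + 4²)) = 139*((-35 - 12) + (-12 + 16)) = 139*(-47 + 4) = 139*(-43) = -5977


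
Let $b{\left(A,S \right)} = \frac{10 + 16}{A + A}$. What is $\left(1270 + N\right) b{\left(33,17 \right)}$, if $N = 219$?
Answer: $\frac{19357}{33} \approx 586.58$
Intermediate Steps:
$b{\left(A,S \right)} = \frac{13}{A}$ ($b{\left(A,S \right)} = \frac{26}{2 A} = 26 \frac{1}{2 A} = \frac{13}{A}$)
$\left(1270 + N\right) b{\left(33,17 \right)} = \left(1270 + 219\right) \frac{13}{33} = 1489 \cdot 13 \cdot \frac{1}{33} = 1489 \cdot \frac{13}{33} = \frac{19357}{33}$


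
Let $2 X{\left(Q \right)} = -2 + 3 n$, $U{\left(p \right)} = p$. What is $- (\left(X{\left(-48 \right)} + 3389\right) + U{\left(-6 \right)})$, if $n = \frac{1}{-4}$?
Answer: $- \frac{27053}{8} \approx -3381.6$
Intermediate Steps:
$n = - \frac{1}{4} \approx -0.25$
$X{\left(Q \right)} = - \frac{11}{8}$ ($X{\left(Q \right)} = \frac{-2 + 3 \left(- \frac{1}{4}\right)}{2} = \frac{-2 - \frac{3}{4}}{2} = \frac{1}{2} \left(- \frac{11}{4}\right) = - \frac{11}{8}$)
$- (\left(X{\left(-48 \right)} + 3389\right) + U{\left(-6 \right)}) = - (\left(- \frac{11}{8} + 3389\right) - 6) = - (\frac{27101}{8} - 6) = \left(-1\right) \frac{27053}{8} = - \frac{27053}{8}$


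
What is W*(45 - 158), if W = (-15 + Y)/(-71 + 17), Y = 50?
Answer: 3955/54 ≈ 73.241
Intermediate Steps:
W = -35/54 (W = (-15 + 50)/(-71 + 17) = 35/(-54) = 35*(-1/54) = -35/54 ≈ -0.64815)
W*(45 - 158) = -35*(45 - 158)/54 = -35/54*(-113) = 3955/54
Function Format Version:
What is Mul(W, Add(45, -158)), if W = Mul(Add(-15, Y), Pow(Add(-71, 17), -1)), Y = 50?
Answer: Rational(3955, 54) ≈ 73.241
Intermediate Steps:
W = Rational(-35, 54) (W = Mul(Add(-15, 50), Pow(Add(-71, 17), -1)) = Mul(35, Pow(-54, -1)) = Mul(35, Rational(-1, 54)) = Rational(-35, 54) ≈ -0.64815)
Mul(W, Add(45, -158)) = Mul(Rational(-35, 54), Add(45, -158)) = Mul(Rational(-35, 54), -113) = Rational(3955, 54)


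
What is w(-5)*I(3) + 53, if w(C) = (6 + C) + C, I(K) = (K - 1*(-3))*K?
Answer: -19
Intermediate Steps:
I(K) = K*(3 + K) (I(K) = (K + 3)*K = (3 + K)*K = K*(3 + K))
w(C) = 6 + 2*C
w(-5)*I(3) + 53 = (6 + 2*(-5))*(3*(3 + 3)) + 53 = (6 - 10)*(3*6) + 53 = -4*18 + 53 = -72 + 53 = -19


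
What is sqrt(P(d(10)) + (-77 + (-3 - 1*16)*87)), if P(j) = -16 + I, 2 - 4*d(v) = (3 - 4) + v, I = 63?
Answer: 3*I*sqrt(187) ≈ 41.024*I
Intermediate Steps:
d(v) = 3/4 - v/4 (d(v) = 1/2 - ((3 - 4) + v)/4 = 1/2 - (-1 + v)/4 = 1/2 + (1/4 - v/4) = 3/4 - v/4)
P(j) = 47 (P(j) = -16 + 63 = 47)
sqrt(P(d(10)) + (-77 + (-3 - 1*16)*87)) = sqrt(47 + (-77 + (-3 - 1*16)*87)) = sqrt(47 + (-77 + (-3 - 16)*87)) = sqrt(47 + (-77 - 19*87)) = sqrt(47 + (-77 - 1653)) = sqrt(47 - 1730) = sqrt(-1683) = 3*I*sqrt(187)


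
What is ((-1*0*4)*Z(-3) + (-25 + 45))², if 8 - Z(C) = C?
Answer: 400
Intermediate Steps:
Z(C) = 8 - C
((-1*0*4)*Z(-3) + (-25 + 45))² = ((-1*0*4)*(8 - 1*(-3)) + (-25 + 45))² = ((0*4)*(8 + 3) + 20)² = (0*11 + 20)² = (0 + 20)² = 20² = 400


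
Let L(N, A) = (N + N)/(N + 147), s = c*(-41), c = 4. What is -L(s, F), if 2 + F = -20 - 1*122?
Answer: -328/17 ≈ -19.294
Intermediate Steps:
s = -164 (s = 4*(-41) = -164)
F = -144 (F = -2 + (-20 - 1*122) = -2 + (-20 - 122) = -2 - 142 = -144)
L(N, A) = 2*N/(147 + N) (L(N, A) = (2*N)/(147 + N) = 2*N/(147 + N))
-L(s, F) = -2*(-164)/(147 - 164) = -2*(-164)/(-17) = -2*(-164)*(-1)/17 = -1*328/17 = -328/17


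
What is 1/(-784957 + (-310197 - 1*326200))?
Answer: -1/1421354 ≈ -7.0355e-7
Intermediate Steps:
1/(-784957 + (-310197 - 1*326200)) = 1/(-784957 + (-310197 - 326200)) = 1/(-784957 - 636397) = 1/(-1421354) = -1/1421354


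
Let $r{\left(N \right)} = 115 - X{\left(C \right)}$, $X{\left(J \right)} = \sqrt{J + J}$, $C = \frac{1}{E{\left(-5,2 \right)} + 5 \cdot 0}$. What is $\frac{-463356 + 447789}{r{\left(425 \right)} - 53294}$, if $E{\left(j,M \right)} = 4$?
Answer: $\frac{1655674986}{5656012081} - \frac{15567 \sqrt{2}}{5656012081} \approx 0.29272$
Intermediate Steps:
$C = \frac{1}{4}$ ($C = \frac{1}{4 + 5 \cdot 0} = \frac{1}{4 + 0} = \frac{1}{4} \approx 0.25$)
$X{\left(J \right)} = \sqrt{2} \sqrt{J}$ ($X{\left(J \right)} = \sqrt{2 J} = \sqrt{2} \sqrt{J}$)
$r{\left(N \right)} = 115 - \frac{\sqrt{2}}{2}$
$\frac{-463356 + 447789}{r{\left(425 \right)} - 53294} = \frac{-463356 + 447789}{\left(115 - \frac{\sqrt{2}}{2}\right) - 53294} = - \frac{15567}{-53179 - \frac{\sqrt{2}}{2}}$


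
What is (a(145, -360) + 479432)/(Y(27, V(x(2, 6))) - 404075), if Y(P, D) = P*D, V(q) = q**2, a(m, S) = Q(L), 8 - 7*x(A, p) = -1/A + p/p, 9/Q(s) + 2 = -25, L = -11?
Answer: -56381164/47515575 ≈ -1.1866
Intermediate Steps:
Q(s) = -1/3 (Q(s) = 9/(-2 - 25) = 9/(-27) = 9*(-1/27) = -1/3)
x(A, p) = 1 + 1/(7*A) (x(A, p) = 8/7 - (-1/A + p/p)/7 = 8/7 - (-1/A + 1)/7 = 8/7 - (1 - 1/A)/7 = 8/7 + (-1/7 + 1/(7*A)) = 1 + 1/(7*A))
a(m, S) = -1/3
Y(P, D) = D*P
(a(145, -360) + 479432)/(Y(27, V(x(2, 6))) - 404075) = (-1/3 + 479432)/(((1/7 + 2)/2)**2*27 - 404075) = 1438295/(3*(((1/2)*(15/7))**2*27 - 404075)) = 1438295/(3*((15/14)**2*27 - 404075)) = 1438295/(3*((225/196)*27 - 404075)) = 1438295/(3*(6075/196 - 404075)) = 1438295/(3*(-79192625/196)) = (1438295/3)*(-196/79192625) = -56381164/47515575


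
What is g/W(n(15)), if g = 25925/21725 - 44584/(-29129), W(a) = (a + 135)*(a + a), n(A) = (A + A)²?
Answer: 7661141/5239811907000 ≈ 1.4621e-6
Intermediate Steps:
n(A) = 4*A² (n(A) = (2*A)² = 4*A²)
W(a) = 2*a*(135 + a) (W(a) = (135 + a)*(2*a) = 2*a*(135 + a))
g = 68950269/25313101 (g = 25925*(1/21725) - 44584*(-1/29129) = 1037/869 + 44584/29129 = 68950269/25313101 ≈ 2.7239)
g/W(n(15)) = 68950269/(25313101*((2*(4*15²)*(135 + 4*15²)))) = 68950269/(25313101*((2*(4*225)*(135 + 4*225)))) = 68950269/(25313101*((2*900*(135 + 900)))) = 68950269/(25313101*((2*900*1035))) = (68950269/25313101)/1863000 = (68950269/25313101)*(1/1863000) = 7661141/5239811907000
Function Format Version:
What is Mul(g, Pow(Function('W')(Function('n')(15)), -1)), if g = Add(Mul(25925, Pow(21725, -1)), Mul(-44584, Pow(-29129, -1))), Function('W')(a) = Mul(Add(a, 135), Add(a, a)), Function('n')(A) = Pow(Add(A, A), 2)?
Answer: Rational(7661141, 5239811907000) ≈ 1.4621e-6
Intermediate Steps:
Function('n')(A) = Mul(4, Pow(A, 2)) (Function('n')(A) = Pow(Mul(2, A), 2) = Mul(4, Pow(A, 2)))
Function('W')(a) = Mul(2, a, Add(135, a)) (Function('W')(a) = Mul(Add(135, a), Mul(2, a)) = Mul(2, a, Add(135, a)))
g = Rational(68950269, 25313101) (g = Add(Mul(25925, Rational(1, 21725)), Mul(-44584, Rational(-1, 29129))) = Add(Rational(1037, 869), Rational(44584, 29129)) = Rational(68950269, 25313101) ≈ 2.7239)
Mul(g, Pow(Function('W')(Function('n')(15)), -1)) = Mul(Rational(68950269, 25313101), Pow(Mul(2, Mul(4, Pow(15, 2)), Add(135, Mul(4, Pow(15, 2)))), -1)) = Mul(Rational(68950269, 25313101), Pow(Mul(2, Mul(4, 225), Add(135, Mul(4, 225))), -1)) = Mul(Rational(68950269, 25313101), Pow(Mul(2, 900, Add(135, 900)), -1)) = Mul(Rational(68950269, 25313101), Pow(Mul(2, 900, 1035), -1)) = Mul(Rational(68950269, 25313101), Pow(1863000, -1)) = Mul(Rational(68950269, 25313101), Rational(1, 1863000)) = Rational(7661141, 5239811907000)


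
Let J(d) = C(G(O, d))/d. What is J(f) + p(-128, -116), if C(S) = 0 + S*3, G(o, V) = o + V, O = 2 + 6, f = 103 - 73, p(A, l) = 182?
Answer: 929/5 ≈ 185.80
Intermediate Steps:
f = 30
O = 8
G(o, V) = V + o
C(S) = 3*S (C(S) = 0 + 3*S = 3*S)
J(d) = (24 + 3*d)/d (J(d) = (3*(d + 8))/d = (3*(8 + d))/d = (24 + 3*d)/d)
J(f) + p(-128, -116) = (3 + 24/30) + 182 = (3 + 24*(1/30)) + 182 = (3 + ⅘) + 182 = 19/5 + 182 = 929/5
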